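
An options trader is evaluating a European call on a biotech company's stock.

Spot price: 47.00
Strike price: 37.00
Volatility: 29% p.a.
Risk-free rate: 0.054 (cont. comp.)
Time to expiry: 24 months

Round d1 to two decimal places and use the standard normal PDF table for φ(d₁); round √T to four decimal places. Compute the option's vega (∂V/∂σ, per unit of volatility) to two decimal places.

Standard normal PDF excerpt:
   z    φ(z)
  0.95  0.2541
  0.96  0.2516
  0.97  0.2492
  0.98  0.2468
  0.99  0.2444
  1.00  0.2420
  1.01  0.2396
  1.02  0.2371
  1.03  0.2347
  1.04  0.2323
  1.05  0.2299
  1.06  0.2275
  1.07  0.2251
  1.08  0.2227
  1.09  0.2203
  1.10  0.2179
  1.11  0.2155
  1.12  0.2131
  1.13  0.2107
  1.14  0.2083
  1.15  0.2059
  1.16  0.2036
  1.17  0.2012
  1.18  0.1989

15.28

T = 2;  σ√T = 0.4101
d₁ = [ln(47/37) + (0.054 + 0.29²/2)·2] / 0.4101 = [0.2392 + 0.1921] / 0.4101 = 1.0517 ⇒ 1.05
√T = √2 = 1.4142
φ(d₁) = φ(1.05) = 0.2299
vega = S·φ(d₁)·√T = 47·0.2299·1.4142 = 15.2809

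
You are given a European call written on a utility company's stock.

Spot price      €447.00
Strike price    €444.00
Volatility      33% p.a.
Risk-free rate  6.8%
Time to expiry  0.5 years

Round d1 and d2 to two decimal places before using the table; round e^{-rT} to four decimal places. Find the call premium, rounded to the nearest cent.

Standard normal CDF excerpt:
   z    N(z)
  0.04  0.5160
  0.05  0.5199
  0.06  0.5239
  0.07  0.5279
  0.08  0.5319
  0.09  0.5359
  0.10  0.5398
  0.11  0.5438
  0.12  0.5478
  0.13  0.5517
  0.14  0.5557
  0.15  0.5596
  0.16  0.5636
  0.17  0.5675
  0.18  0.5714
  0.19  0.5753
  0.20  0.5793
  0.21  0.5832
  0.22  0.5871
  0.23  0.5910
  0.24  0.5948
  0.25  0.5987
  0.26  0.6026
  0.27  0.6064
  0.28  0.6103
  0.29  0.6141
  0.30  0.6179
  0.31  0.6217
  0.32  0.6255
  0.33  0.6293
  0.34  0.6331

€49.66

σ√T = 0.33 × 0.7071 = 0.2333
d₁ = [ln(447/444) + (0.068 + 0.33²/2)·0.5] / 0.2333 = [0.0067 + 0.0612] / 0.2333 = 0.2912 → 0.29
d₂ = d₁ − σ√T = 0.2912 − 0.2333 = 0.0579 → 0.06
e^(−rT) = e^(−0.068·0.5) = 0.9666
N(d₁) = N(0.29) = 0.6141;  N(d₂) = N(0.06) = 0.5239
C = 447·0.6141 − 444·0.9666·0.5239 = 274.5027 − 224.8424 = 49.6603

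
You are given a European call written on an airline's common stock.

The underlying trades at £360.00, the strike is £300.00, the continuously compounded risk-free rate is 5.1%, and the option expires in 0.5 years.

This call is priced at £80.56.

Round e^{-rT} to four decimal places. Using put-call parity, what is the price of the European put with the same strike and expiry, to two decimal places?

e^(−rT) = e^(−0.051·0.5) = 0.9748
Put-call parity: C − P = S − K·e^(−rT) = 360 − 300·0.9748 = 360 − 292.4400 = 67.5600
P = C − (C − P) = 80.56 − (67.5600) = 13.0000

£13.00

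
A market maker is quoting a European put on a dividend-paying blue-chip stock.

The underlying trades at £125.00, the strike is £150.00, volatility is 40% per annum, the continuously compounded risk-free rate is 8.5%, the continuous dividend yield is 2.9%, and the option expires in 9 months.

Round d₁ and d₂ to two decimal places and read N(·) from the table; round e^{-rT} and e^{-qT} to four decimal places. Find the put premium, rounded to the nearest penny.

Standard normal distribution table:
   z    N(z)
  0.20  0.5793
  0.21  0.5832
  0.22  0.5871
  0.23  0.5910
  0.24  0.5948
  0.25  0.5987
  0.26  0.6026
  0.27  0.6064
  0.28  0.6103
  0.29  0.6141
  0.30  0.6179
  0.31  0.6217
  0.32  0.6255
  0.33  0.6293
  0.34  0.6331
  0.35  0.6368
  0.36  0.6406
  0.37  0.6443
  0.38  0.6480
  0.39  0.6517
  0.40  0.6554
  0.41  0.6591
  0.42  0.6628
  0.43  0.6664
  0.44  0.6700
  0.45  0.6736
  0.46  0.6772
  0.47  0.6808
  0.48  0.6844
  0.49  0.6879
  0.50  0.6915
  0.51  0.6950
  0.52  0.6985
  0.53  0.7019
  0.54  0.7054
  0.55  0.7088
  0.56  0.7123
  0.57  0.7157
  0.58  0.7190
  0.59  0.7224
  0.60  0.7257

T = 0.75;  σ√T = 0.3464
d₁ = [ln(125/150) + (0.085 − 0.029 + 0.4²/2)·0.75] / 0.3464 = [-0.1823 + 0.1020] / 0.3464 = -0.2319 which rounds to -0.23
d₂ = d₁ − σ√T = -0.2319 − 0.3464 = -0.5783 which rounds to -0.58
e^(−qT) = e^(−0.029·0.75) = 0.9785;  e^(−rT) = e^(−0.085·0.75) = 0.9382
N(−d₂) = N(0.58) = 0.7190;  N(−d₁) = N(0.23) = 0.5910
P = 150·0.9382·0.7190 − 125·0.9785·0.5910 = 101.1849 − 72.2867 = 28.8982

£28.90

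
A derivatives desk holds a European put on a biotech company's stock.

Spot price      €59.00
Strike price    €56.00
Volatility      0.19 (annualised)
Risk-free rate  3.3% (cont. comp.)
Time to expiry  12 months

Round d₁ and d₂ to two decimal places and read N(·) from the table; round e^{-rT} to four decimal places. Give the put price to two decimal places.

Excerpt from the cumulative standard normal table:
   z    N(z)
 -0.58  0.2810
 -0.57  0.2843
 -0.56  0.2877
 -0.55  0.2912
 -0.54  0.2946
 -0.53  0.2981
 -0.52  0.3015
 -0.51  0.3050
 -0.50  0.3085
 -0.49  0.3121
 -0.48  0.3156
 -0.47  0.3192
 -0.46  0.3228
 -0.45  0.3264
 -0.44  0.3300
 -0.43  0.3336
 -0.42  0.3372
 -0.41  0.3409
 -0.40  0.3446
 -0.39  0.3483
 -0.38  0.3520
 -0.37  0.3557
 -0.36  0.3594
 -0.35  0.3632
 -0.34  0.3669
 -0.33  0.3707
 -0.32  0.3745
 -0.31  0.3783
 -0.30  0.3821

€2.30

T = 1;  σ√T = 0.1900
d₁ = [ln(59/56) + (0.033 + 0.19²/2)·1] / 0.1900 = [0.0522 + 0.0510] / 0.1900 = 0.5433 which rounds to 0.54
d₂ = d₁ − σ√T = 0.5433 − 0.1900 = 0.3533 which rounds to 0.35
e^(−rT) = e^(−0.033·1) = 0.9675
N(−d₂) = N(-0.35) = 0.3632;  N(−d₁) = N(-0.54) = 0.2946
P = 56·0.9675·0.3632 − 59·0.2946 = 19.6782 − 17.3814 = 2.2968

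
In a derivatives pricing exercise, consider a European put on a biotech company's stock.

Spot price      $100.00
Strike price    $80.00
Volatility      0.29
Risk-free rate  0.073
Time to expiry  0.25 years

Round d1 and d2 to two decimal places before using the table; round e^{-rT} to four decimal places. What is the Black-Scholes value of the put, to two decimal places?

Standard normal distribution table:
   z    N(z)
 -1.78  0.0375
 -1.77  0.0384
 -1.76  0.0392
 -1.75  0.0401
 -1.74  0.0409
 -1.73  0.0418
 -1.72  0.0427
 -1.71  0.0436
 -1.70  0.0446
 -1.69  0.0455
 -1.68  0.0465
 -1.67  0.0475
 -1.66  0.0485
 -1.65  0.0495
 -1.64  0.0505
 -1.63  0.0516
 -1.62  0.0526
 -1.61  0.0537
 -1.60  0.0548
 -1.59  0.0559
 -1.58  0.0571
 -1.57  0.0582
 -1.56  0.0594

$0.30

σ√T = 0.29·√0.25 = 0.1450
d₁ = [ln(100/80) + (0.073 + 0.29²/2)·0.25] / 0.1450 = [0.2231 + 0.0288] / 0.1450 = 1.7373 → 1.74
d₂ = d₁ − σ√T = 1.7373 − 0.1450 = 1.5923 → 1.59
e^(−rT) = e^(−0.073·0.25) = 0.9819
P = 80·0.9819·N(-1.59) − 100·N(-1.74) = 80·0.9819·0.0559 − 100·0.0409 = 4.3911 − 4.0900 = 0.3011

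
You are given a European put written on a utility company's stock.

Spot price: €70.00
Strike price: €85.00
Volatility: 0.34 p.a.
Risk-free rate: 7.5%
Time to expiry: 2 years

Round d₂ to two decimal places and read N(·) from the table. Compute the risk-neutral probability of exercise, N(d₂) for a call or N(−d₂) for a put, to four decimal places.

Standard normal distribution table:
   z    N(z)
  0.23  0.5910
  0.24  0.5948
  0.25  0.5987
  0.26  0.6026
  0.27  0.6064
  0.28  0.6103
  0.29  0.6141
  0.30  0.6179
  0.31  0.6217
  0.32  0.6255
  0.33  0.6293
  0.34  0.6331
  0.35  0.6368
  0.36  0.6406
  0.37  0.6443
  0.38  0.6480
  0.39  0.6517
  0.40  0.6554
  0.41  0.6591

T = 2;  σ√T = 0.4808
ln(S/K) + (r + σ²/2)T = ln(70/85) + (0.075 + 0.34²/2)·2 = -0.1942 + 0.2656 = 0.0714
d₁ = 0.0714 / 0.4808 = 0.1486 ⇒ 0.15
d₂ = d₁ − σ√T = 0.1486 − 0.4808 = -0.3322 ⇒ -0.33
Pr(exercise) under Q = N(−d₂) = N(0.33) = 0.6293

0.6293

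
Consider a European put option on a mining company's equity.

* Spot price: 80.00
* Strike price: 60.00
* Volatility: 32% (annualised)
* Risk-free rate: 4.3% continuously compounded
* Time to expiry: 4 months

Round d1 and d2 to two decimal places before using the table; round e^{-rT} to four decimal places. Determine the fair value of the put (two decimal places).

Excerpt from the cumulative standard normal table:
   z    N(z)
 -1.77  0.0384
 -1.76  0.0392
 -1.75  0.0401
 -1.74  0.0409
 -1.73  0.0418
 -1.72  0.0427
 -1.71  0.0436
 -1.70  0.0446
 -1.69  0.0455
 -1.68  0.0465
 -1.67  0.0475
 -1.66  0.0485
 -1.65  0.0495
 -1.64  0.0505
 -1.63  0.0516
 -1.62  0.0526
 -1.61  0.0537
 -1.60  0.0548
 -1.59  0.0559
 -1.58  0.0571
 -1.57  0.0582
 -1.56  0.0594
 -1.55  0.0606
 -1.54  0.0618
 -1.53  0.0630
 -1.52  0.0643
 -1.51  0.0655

0.31

σ√T = 0.32·√0.3333 = 0.1848
d₁ = [ln(80/60) + (0.043 + 0.32²/2)·0.3333] / 0.1848 = [0.2877 + 0.0314] / 0.1848 = 1.7271 which rounds to 1.73
d₂ = d₁ − σ√T = 1.7271 − 0.1848 = 1.5423 which rounds to 1.54
exp(−rT) = exp(−0.043·0.3333) = 0.9858
N(−d₂) = N(-1.54) = 0.0618;  N(−d₁) = N(-1.73) = 0.0418
P = 60·0.9858·0.0618 − 80·0.0418 = 3.6553 − 3.3440 = 0.3113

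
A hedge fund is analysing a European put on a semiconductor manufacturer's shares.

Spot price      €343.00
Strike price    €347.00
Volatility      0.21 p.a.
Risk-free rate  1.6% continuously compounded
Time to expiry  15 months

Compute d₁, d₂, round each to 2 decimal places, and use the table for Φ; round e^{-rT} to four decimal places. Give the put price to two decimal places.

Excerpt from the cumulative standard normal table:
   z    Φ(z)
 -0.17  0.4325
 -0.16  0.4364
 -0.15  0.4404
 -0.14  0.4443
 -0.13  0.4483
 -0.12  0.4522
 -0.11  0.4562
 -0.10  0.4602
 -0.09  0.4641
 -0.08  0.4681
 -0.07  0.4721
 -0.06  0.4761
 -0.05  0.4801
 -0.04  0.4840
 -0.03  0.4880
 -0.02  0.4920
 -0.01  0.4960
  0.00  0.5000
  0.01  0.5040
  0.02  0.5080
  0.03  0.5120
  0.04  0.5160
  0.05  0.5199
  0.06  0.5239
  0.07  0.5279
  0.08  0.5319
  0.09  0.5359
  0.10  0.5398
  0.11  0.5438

T = 1.25;  σ√T = 0.2348
ln(S/K) + (r + σ²/2)T = ln(343/347) + (0.016 + 0.21²/2)·1.25 = -0.0116 + 0.0476 = 0.0360
d₁ = 0.0360 / 0.2348 = 0.1532 which rounds to 0.15
d₂ = d₁ − σ√T = 0.1532 − 0.2348 = -0.0816 which rounds to -0.08
exp(−rT) = exp(−0.016·1.25) = 0.9802
N(−d₂) = N(0.08) = 0.5319;  N(−d₁) = N(-0.15) = 0.4404
P = 347·0.9802·0.5319 − 343·0.4404 = 180.9148 − 151.0572 = 29.8576

€29.86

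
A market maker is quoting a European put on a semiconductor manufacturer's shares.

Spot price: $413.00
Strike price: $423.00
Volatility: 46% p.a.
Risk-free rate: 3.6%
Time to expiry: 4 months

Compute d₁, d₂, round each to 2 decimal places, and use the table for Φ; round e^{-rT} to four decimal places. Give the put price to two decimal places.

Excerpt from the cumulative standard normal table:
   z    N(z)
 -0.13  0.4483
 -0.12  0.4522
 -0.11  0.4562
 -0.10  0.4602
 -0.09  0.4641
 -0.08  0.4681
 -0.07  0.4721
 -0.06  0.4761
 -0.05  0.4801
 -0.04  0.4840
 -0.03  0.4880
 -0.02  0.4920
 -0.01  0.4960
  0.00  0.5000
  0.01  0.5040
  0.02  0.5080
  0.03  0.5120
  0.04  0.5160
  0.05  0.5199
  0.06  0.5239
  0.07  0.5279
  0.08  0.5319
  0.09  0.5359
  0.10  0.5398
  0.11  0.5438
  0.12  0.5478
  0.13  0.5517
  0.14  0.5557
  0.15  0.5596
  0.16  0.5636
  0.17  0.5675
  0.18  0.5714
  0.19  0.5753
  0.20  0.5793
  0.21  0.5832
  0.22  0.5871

σ√T = 0.46·√0.3333 = 0.2656
d₁ = [ln(413/423) + (0.036 + 0.46²/2)·0.3333] / 0.2656 = [-0.0239 + 0.0473] / 0.2656 = 0.0879 which rounds to 0.09
d₂ = d₁ − σ√T = 0.0879 − 0.2656 = -0.1777 which rounds to -0.18
e^(−rT) = e^(−0.036·0.3333) = 0.9881
P = 423·0.9881·N(0.18) − 413·N(-0.09) = 423·0.9881·0.5714 − 413·0.4641 = 238.8259 − 191.6733 = 47.1526

$47.15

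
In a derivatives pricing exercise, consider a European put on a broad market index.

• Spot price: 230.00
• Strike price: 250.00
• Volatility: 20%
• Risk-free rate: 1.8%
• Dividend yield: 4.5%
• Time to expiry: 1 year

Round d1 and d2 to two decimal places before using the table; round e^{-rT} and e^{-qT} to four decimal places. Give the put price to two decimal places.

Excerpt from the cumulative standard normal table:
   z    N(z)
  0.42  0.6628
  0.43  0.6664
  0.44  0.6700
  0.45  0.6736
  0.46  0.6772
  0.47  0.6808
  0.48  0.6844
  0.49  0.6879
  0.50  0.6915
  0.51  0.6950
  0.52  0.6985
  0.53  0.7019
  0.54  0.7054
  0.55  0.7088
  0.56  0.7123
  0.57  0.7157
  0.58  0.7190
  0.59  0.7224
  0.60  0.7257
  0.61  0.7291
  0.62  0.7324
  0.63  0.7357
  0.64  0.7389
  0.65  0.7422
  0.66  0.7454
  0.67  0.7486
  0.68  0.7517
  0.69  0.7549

σ√T = 0.2 × 1.0000 = 0.2000
d₁ = [ln(230/250) + (0.018 − 0.045 + 0.2²/2)·1] / 0.2000 = [-0.0834 − 0.0070] / 0.2000 = -0.4519 → -0.45
d₂ = d₁ − σ√T = -0.4519 − 0.2000 = -0.6519 → -0.65
exp(−qT) = exp(−0.045·1) = 0.9560;  exp(−rT) = exp(−0.018·1) = 0.9822
N(−d₂) = N(0.65) = 0.7422;  N(−d₁) = N(0.45) = 0.6736
P = 250·0.9822·0.7422 − 230·0.9560·0.6736 = 182.2472 − 148.1112 = 34.1360

34.14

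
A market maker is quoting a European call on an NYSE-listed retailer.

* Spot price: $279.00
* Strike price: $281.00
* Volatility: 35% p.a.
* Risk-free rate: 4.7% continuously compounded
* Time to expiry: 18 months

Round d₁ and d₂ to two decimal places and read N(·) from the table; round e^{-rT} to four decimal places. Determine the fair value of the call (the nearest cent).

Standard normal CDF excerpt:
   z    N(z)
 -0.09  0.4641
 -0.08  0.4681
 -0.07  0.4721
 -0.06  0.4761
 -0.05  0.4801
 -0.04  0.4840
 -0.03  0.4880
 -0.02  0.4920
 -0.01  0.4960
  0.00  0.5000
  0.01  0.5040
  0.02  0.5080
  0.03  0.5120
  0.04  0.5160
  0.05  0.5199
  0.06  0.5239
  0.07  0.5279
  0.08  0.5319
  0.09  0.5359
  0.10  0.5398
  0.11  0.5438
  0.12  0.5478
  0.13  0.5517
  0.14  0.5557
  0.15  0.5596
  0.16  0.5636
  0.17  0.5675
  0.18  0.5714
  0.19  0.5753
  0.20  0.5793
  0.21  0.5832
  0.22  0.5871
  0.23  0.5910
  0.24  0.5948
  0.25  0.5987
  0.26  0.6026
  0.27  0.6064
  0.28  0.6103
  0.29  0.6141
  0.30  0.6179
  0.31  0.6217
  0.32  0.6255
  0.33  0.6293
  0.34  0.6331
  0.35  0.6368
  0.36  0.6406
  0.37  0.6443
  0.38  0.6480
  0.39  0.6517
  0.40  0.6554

$55.10

T = 1.5;  σ√T = 0.4287
d₁ = [ln(279/281) + (0.047 + 0.35²/2)·1.5] / 0.4287 = [-0.0071 + 0.1624] / 0.4287 = 0.3621 → 0.36
d₂ = d₁ − σ√T = 0.3621 − 0.4287 = -0.0665 → -0.07
exp(−rT) = exp(−0.047·1.5) = 0.9319
N(d₁) = N(0.36) = 0.6406;  N(d₂) = N(-0.07) = 0.4721
C = 279·0.6406 − 281·0.9319·0.4721 = 178.7274 − 123.6259 = 55.1015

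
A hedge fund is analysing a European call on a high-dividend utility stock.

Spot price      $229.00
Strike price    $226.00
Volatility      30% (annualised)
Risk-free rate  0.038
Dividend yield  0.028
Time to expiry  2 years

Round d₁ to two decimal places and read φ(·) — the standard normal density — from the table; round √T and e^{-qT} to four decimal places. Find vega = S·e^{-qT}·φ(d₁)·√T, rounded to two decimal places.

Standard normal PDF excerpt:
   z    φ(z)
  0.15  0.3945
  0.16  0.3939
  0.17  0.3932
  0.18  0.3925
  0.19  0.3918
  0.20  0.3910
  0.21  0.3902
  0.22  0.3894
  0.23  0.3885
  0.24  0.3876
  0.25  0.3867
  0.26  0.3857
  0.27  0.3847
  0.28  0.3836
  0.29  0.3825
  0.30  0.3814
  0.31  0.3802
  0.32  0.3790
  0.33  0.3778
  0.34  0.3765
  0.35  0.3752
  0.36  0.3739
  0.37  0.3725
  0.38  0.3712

σ√T = 0.3·√2 = 0.4243
d₁ = [ln(229/226) + (0.038 − 0.028 + 0.3²/2)·2] / 0.4243 = [0.0132 + 0.1100] / 0.4243 = 0.2904 which rounds to 0.29
√T = √2 = 1.4142
φ(d₁) = φ(0.29) = 0.3825
e^(−qT) = e^(−0.028·2) = 0.9455
vega = S·e^(−qT)·φ(d₁)·√T = 229·0.9455·0.3825·1.4142 = 117.1222
(Call and put vega coincide under Black-Scholes.)

117.12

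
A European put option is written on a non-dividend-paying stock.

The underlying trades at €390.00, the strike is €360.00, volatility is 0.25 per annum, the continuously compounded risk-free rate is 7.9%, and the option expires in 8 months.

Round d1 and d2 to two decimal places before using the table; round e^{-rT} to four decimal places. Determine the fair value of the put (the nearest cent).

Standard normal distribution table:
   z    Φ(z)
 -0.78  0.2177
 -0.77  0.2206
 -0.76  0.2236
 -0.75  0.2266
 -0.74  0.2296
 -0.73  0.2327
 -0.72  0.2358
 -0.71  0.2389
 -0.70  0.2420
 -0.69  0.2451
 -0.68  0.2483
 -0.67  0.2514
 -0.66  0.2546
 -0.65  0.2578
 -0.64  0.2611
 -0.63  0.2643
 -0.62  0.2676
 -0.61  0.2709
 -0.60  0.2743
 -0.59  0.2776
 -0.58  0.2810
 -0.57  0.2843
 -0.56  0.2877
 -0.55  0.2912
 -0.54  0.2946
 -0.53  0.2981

σ√T = 0.25·√0.6667 = 0.2041
d₁ = [ln(390/360) + (0.079 + ½·0.25²)·0.6667] / (σ√T) = (0.0800 + 0.0735) / 0.2041 = 0.7522 which rounds to 0.75
d₂ = 0.7522 − 0.2041 = 0.5481 which rounds to 0.55
exp(−rT) = exp(−0.079·0.6667) = 0.9487
N(−d₂) = N(-0.55) = 0.2912;  N(−d₁) = N(-0.75) = 0.2266
P = 360·0.9487·0.2912 − 390·0.2266 = 99.4541 − 88.3740 = 11.0801

€11.08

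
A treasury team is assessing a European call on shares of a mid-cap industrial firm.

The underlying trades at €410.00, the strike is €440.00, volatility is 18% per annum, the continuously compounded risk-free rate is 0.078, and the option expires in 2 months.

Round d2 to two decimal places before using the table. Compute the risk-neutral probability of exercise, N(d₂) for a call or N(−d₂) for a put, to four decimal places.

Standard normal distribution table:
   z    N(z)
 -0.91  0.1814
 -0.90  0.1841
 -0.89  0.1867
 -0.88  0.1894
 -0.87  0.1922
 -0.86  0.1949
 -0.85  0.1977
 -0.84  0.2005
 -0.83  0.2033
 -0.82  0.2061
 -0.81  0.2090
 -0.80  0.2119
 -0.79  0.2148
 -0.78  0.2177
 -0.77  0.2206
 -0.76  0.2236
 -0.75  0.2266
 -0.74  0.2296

σ√T = 0.18 × 0.4082 = 0.0735
ln(S/K) + (r + σ²/2)T = ln(410/440) + (0.078 + 0.18²/2)·0.1667 = -0.0706 + 0.0157 = -0.0549
d₁ = -0.0549 / 0.0735 = -0.7473 → -0.75
d₂ = d₁ − σ√T = -0.7473 − 0.0735 = -0.8208 → -0.82
Risk-neutral Pr[S_T > K] = N(d₂) = N(-0.82) = 0.2061

0.2061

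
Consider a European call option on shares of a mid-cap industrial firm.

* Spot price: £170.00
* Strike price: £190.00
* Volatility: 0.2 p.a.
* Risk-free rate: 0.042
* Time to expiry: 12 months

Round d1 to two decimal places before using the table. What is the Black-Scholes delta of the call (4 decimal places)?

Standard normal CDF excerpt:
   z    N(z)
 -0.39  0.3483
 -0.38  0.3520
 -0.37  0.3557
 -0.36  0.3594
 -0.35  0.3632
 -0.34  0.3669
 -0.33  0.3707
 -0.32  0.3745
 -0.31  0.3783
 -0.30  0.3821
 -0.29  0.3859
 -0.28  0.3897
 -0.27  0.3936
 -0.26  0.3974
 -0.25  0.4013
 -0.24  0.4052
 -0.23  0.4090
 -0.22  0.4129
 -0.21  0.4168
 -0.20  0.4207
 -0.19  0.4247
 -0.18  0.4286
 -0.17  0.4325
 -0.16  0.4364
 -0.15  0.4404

0.4013

σ√T = 0.2·√1 = 0.2000
d₁ = [ln(170/190) + (0.042 + ½·0.2²)·1] / (σ√T) = (-0.1112 + 0.0620) / 0.2000 = -0.2461 ≈ -0.25
N(d₁) = N(-0.25) = 0.4013
Δ_call = N(d₁) = 0.4013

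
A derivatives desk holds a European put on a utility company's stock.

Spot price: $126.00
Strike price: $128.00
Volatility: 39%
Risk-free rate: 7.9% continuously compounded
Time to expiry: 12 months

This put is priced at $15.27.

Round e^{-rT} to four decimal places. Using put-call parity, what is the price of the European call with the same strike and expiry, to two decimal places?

$23.00

e^(−rT) = e^(−0.079·1) = 0.9240
Put-call parity: C − P = S − K·e^(−rT) = 126 − 128·0.9240 = 126 − 118.2720 = 7.7280
C = P + (C − P) = 15.27 + (7.7280) = 22.9980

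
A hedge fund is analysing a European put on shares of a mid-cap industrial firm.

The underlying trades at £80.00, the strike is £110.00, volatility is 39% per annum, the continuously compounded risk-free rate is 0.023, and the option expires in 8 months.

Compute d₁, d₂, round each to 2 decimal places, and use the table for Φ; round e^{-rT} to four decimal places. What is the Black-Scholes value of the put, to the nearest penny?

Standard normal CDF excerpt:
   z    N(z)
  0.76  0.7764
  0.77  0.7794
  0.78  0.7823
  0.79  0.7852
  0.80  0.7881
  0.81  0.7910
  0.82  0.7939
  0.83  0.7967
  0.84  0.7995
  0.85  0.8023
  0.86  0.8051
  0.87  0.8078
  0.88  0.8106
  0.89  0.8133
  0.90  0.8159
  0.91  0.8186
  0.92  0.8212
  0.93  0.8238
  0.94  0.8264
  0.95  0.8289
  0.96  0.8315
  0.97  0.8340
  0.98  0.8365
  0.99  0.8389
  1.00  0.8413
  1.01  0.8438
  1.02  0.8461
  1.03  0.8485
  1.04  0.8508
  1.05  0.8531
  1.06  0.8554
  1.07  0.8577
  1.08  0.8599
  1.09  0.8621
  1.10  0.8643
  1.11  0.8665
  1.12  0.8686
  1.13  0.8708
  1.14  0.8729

£31.05

σ√T = 0.39·√0.6667 = 0.3184
d₁ = [ln(80/110) + (0.023 + 0.39²/2)·0.6667] / 0.3184 = [-0.3185 + 0.0660] / 0.3184 = -0.7927 ≈ -0.79
d₂ = d₁ − σ√T = -0.7927 − 0.3184 = -1.1111 ≈ -1.11
e^(−rT) = e^(−0.023·0.6667) = 0.9848
N(−d₂) = N(1.11) = 0.8665;  N(−d₁) = N(0.79) = 0.7852
P = 110·0.9848·0.8665 − 80·0.7852 = 93.8662 − 62.8160 = 31.0502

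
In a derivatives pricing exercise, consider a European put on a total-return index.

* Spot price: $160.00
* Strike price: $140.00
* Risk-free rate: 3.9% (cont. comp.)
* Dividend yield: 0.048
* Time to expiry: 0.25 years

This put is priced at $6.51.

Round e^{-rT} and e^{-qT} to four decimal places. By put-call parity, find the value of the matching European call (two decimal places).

$25.96

exp(−qT) = exp(−0.048·0.25) = 0.9881;  exp(−rT) = exp(−0.039·0.25) = 0.9903
Put-call parity: C − P = S·e^(−qT) − K·e^(−rT) = 160·0.9881 − 140·0.9903 = 158.0960 − 138.6420 = 19.4540
C = P + (C − P) = 6.51 + (19.4540) = 25.9640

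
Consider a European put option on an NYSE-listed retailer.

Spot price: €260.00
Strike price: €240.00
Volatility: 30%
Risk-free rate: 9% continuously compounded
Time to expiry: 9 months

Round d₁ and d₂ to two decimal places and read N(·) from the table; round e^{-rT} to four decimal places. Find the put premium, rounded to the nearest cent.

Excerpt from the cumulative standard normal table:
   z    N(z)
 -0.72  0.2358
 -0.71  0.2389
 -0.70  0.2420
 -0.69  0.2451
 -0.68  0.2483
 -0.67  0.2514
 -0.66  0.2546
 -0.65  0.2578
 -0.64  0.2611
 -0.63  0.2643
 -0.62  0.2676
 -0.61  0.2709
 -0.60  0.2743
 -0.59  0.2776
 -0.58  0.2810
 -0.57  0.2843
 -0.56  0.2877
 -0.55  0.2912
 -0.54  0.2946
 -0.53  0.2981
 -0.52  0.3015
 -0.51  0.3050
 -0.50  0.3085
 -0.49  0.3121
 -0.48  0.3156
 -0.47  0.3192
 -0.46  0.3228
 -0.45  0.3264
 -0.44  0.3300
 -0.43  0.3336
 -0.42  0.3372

€11.11

σ√T = 0.3 × 0.8660 = 0.2598
d₁ = [ln(260/240) + (0.09 + 0.3²/2)·0.75] / 0.2598 = [0.0800 + 0.1013] / 0.2598 = 0.6978 which rounds to 0.70
d₂ = d₁ − σ√T = 0.6978 − 0.2598 = 0.4380 which rounds to 0.44
e^(−rT) = e^(−0.09·0.75) = 0.9347
N(−d₂) = N(-0.44) = 0.3300;  N(−d₁) = N(-0.70) = 0.2420
P = 240·0.9347·0.3300 − 260·0.2420 = 74.0282 − 62.9200 = 11.1082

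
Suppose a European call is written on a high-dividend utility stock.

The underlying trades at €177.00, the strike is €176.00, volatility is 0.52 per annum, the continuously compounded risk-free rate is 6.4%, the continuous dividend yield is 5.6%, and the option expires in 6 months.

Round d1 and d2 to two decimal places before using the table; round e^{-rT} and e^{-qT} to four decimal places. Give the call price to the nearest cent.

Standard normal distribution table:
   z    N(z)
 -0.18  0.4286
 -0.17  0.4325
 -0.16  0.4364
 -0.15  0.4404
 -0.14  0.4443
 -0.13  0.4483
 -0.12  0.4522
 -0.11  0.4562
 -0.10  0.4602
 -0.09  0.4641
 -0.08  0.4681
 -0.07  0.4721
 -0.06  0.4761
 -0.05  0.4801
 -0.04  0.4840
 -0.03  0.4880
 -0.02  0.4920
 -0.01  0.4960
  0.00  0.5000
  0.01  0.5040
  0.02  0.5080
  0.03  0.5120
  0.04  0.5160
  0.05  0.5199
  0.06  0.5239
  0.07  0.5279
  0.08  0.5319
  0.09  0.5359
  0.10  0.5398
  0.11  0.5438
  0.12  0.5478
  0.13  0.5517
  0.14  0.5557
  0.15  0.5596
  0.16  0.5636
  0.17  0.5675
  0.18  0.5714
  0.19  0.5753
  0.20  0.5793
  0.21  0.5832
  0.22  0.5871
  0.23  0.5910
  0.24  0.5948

€25.99

T = 0.5;  σ√T = 0.3677
d₁ = [ln(177/176) + (0.064 − 0.056 + 0.52²/2)·0.5] / 0.3677 = [0.0057 + 0.0716] / 0.3677 = 0.2101 ≈ 0.21
d₂ = d₁ − σ√T = 0.2101 − 0.3677 = -0.1576 ≈ -0.16
exp(−qT) = exp(−0.056·0.5) = 0.9724;  exp(−rT) = exp(−0.064·0.5) = 0.9685
N(d₁) = N(0.21) = 0.5832;  N(d₂) = N(-0.16) = 0.4364
C = 177·0.9724·0.5832 − 176·0.9685·0.4364 = 100.3774 − 74.3870 = 25.9904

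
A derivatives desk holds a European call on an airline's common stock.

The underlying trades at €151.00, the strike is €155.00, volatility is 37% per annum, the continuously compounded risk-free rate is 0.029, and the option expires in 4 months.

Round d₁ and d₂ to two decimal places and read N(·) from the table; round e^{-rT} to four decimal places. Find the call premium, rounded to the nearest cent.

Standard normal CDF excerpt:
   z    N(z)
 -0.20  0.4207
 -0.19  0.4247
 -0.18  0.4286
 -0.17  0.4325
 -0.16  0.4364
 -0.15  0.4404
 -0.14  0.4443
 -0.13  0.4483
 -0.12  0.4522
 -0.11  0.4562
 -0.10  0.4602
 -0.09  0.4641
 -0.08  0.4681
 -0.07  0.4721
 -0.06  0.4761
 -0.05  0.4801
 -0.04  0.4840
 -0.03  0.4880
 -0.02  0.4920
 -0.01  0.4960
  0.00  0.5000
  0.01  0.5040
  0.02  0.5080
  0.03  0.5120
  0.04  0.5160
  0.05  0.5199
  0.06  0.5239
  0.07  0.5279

€11.52

T = 0.3333;  σ√T = 0.2136
ln(S/K) + (r + σ²/2)T = ln(151/155) + (0.029 + 0.37²/2)·0.3333 = -0.0261 + 0.0325 = 0.0063
d₁ = 0.0063 / 0.2136 = 0.0297 → 0.03
d₂ = d₁ − σ√T = 0.0297 − 0.2136 = -0.1839 → -0.18
exp(−rT) = exp(−0.029·0.3333) = 0.9904
C = 151·N(0.03) − 155·0.9904·N(-0.18) = 151·0.5120 − 155·0.9904·0.4286 = 77.3120 − 65.7952 = 11.5168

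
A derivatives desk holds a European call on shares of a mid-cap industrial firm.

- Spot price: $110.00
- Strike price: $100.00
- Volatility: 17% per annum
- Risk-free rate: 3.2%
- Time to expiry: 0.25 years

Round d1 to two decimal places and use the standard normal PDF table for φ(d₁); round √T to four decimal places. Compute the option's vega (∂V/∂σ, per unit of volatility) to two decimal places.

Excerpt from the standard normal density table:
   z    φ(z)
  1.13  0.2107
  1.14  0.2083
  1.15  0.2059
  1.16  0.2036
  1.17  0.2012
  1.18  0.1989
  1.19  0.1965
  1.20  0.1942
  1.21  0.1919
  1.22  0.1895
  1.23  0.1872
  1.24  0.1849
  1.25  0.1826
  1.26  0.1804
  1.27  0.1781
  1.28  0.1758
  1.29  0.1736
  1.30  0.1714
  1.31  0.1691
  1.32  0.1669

σ√T = 0.17·√0.25 = 0.0850
d₁ = [ln(110/100) + (0.032 + ½·0.17²)·0.25] / (σ√T) = (0.0953 + 0.0116) / 0.0850 = 1.2579 → 1.26
√T = √0.25 = 0.5000
φ(d₁) = φ(1.26) = 0.1804
vega = S·φ(d₁)·√T = 110·0.1804·0.5000 = 9.9220
(The put has the same vega.)

9.92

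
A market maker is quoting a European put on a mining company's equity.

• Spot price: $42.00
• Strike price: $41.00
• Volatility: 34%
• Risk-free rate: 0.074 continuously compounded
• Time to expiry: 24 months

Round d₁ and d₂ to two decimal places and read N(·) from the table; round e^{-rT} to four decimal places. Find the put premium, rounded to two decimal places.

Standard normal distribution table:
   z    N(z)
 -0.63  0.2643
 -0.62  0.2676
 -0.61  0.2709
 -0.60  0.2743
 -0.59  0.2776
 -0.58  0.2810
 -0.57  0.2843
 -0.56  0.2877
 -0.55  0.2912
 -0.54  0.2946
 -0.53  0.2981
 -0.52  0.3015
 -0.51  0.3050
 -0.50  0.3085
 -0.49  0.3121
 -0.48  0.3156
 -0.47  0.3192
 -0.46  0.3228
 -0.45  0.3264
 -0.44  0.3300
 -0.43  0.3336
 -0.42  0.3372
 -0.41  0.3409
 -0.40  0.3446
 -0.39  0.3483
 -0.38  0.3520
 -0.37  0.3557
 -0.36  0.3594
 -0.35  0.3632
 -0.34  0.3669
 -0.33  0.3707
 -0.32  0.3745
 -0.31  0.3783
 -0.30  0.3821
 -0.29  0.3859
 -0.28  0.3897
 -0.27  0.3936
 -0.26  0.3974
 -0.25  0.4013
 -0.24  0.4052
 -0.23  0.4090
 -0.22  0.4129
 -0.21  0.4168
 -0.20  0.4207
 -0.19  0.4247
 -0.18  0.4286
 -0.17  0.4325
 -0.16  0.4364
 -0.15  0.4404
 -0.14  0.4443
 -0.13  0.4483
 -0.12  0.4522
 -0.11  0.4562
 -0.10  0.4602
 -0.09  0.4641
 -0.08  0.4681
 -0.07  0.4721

σ√T = 0.34 × 1.4142 = 0.4808
d₁ = [ln(42/41) + (0.074 + 0.34²/2)·2] / 0.4808 = [0.0241 + 0.2636] / 0.4808 = 0.5983 ≈ 0.60
d₂ = d₁ − σ√T = 0.5983 − 0.4808 = 0.1175 ≈ 0.12
exp(−rT) = exp(−0.074·2) = 0.8624
N(−d₂) = N(-0.12) = 0.4522;  N(−d₁) = N(-0.60) = 0.2743
P = 41·0.8624·0.4522 − 42·0.2743 = 15.9891 − 11.5206 = 4.4685

$4.47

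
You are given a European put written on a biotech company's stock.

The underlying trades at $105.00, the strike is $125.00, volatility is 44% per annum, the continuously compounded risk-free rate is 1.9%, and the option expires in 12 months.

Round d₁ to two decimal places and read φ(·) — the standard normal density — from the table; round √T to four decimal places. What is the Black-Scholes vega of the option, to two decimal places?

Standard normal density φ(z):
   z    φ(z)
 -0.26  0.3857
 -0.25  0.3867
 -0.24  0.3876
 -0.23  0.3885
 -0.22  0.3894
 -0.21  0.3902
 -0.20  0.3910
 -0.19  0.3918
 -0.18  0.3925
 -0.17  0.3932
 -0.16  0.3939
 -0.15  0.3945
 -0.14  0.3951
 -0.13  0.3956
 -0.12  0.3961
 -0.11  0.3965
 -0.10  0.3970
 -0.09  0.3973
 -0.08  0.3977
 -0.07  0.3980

41.54

σ√T = 0.44·√1 = 0.4400
d₁ = [ln(105/125) + (0.019 + 0.44²/2)·1] / 0.4400 = [-0.1744 + 0.1158] / 0.4400 = -0.1331 ≈ -0.13
√T = √1 = 1.0000
φ(d₁) = φ(-0.13) = 0.3956
vega = S·φ(d₁)·√T = 105·0.3956·1.0000 = 41.5380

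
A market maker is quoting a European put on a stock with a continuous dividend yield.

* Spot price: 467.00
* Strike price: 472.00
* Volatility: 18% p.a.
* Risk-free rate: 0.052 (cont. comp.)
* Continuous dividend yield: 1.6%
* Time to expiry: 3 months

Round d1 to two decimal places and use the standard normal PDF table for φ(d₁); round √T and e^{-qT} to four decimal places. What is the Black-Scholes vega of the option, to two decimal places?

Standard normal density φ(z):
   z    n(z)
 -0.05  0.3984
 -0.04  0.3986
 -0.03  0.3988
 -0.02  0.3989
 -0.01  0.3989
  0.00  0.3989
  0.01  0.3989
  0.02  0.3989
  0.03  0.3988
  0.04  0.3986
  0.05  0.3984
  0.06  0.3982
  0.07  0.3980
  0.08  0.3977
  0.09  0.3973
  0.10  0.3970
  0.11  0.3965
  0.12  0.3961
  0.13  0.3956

92.75

T = 0.25;  σ√T = 0.0900
d₁ = [ln(467/472) + (0.052 − 0.016 + ½·0.18²)·0.25] / (σ√T) = (-0.0106 + 0.0130) / 0.0900 = 0.0267 ⇒ 0.03
√T = √0.25 = 0.5000
φ(d₁) = φ(0.03) = 0.3988
e^(−qT) = e^(−0.016·0.25) = 0.9960
vega = S·e^(−qT)·φ(d₁)·√T = 467·0.9960·0.3988·0.5000 = 92.7473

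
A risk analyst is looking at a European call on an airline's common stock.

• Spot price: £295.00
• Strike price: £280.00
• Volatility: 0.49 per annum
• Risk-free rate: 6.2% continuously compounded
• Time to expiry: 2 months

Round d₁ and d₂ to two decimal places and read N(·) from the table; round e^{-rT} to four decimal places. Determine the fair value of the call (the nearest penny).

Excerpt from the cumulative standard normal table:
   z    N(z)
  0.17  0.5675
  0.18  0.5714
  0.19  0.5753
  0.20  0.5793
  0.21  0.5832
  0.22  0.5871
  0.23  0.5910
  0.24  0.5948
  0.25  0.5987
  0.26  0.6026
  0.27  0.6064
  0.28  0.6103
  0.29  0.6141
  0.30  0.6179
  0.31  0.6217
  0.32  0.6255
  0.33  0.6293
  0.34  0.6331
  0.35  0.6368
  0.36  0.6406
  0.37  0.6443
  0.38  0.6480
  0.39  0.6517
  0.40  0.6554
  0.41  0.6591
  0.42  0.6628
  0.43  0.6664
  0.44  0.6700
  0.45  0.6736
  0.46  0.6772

σ√T = 0.49 × 0.4082 = 0.2000
d₁ = [ln(295/280) + (0.062 + 0.49²/2)·0.1667] / 0.2000 = [0.0522 + 0.0303] / 0.2000 = 0.4126 → 0.41
d₂ = d₁ − σ√T = 0.4126 − 0.2000 = 0.2125 → 0.21
exp(−rT) = exp(−0.062·0.1667) = 0.9897
C = 295·N(0.41) − 280·0.9897·N(0.21) = 295·0.6591 − 280·0.9897·0.5832 = 194.4345 − 161.6141 = 32.8204

£32.82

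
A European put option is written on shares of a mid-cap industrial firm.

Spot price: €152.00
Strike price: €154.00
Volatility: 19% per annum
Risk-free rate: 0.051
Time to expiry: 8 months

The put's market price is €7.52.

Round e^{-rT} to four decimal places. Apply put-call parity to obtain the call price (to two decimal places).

e^(−rT) = e^(−0.051·0.6667) = 0.9666
Put-call parity: C − P = S − K·e^(−rT) = 152 − 154·0.9666 = 152 − 148.8564 = 3.1436
C = P + (C − P) = 7.52 + (3.1436) = 10.6636

€10.66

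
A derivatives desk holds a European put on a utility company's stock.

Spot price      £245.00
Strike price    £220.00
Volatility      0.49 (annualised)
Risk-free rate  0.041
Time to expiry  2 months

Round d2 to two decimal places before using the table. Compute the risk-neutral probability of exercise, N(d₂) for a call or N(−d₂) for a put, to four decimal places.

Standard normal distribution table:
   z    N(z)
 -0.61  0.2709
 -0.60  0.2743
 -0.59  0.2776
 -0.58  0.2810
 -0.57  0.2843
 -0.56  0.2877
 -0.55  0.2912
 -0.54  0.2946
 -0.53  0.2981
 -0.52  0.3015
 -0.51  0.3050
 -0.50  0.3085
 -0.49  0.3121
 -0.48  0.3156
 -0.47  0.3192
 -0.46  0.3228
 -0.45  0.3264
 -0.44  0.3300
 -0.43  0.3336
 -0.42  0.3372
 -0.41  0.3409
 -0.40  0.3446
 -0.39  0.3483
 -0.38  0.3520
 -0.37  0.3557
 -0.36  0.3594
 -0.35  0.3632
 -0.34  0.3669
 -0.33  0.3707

T = 0.1667;  σ√T = 0.2000
ln(S/K) + (r + σ²/2)T = ln(245/220) + (0.041 + 0.49²/2)·0.1667 = 0.1076 + 0.0268 = 0.1345
d₁ = 0.1345 / 0.2000 = 0.6722 → 0.67
d₂ = d₁ − σ√T = 0.6722 − 0.2000 = 0.4722 → 0.47
Pr(exercise) under Q = N(−d₂) = N(-0.47) = 0.3192

0.3192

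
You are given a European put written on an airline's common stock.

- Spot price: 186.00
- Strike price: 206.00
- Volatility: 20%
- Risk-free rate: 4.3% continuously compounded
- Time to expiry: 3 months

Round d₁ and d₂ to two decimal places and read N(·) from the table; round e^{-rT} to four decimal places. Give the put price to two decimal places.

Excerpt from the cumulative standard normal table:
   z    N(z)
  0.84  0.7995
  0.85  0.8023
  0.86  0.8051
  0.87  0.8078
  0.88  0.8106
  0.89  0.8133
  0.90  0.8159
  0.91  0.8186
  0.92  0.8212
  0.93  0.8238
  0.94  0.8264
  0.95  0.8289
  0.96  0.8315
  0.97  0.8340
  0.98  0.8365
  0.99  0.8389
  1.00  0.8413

σ√T = 0.2·√0.25 = 0.1000
d₁ = [ln(186/206) + (0.043 + 0.2²/2)·0.25] / 0.1000 = [-0.1021 + 0.0158] / 0.1000 = -0.8638 which rounds to -0.86
d₂ = d₁ − σ√T = -0.8638 − 0.1000 = -0.9638 which rounds to -0.96
exp(−rT) = exp(−0.043·0.25) = 0.9893
N(−d₂) = N(0.96) = 0.8315;  N(−d₁) = N(0.86) = 0.8051
P = 206·0.9893·0.8315 − 186·0.8051 = 169.4562 − 149.7486 = 19.7076

19.71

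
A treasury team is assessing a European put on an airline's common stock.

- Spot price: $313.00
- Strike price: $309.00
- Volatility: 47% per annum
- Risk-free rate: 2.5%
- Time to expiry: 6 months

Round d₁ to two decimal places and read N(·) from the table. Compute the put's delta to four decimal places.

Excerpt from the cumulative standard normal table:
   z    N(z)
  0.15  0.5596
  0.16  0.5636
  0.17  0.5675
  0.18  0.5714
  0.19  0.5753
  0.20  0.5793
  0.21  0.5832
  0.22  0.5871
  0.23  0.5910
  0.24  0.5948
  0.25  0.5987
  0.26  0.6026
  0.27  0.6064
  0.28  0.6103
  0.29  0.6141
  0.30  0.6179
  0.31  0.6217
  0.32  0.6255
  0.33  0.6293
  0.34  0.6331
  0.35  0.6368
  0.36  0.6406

σ√T = 0.47 × 0.7071 = 0.3323
d₁ = [ln(313/309) + (0.025 + 0.47²/2)·0.5] / 0.3323 = [0.0129 + 0.0677] / 0.3323 = 0.2425 ≈ 0.24
N(d₁) = N(0.24) = 0.5948
Δ_put = N(d₁) − 1 = 0.5948 − 1 = -0.4052

-0.4052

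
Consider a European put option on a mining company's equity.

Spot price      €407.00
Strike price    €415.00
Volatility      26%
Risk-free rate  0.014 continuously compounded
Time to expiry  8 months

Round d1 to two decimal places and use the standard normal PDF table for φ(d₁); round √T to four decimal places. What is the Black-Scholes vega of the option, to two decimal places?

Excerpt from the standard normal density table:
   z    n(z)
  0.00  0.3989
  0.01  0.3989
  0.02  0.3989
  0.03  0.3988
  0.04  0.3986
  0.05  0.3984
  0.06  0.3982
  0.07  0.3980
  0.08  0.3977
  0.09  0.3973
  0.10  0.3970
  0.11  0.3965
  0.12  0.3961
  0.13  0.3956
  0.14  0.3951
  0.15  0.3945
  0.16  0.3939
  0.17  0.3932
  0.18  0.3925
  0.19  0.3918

132.33

σ√T = 0.26·√0.6667 = 0.2123
ln(S/K) + (r + σ²/2)T = ln(407/415) + (0.014 + 0.26²/2)·0.6667 = -0.0195 + 0.0319 = 0.0124
d₁ = 0.0124 / 0.2123 = 0.0584 ⇒ 0.06
√T = √0.6667 = 0.8165
φ(d₁) = φ(0.06) = 0.3982
vega = S·φ(d₁)·√T = 407·0.3982·0.8165 = 132.3280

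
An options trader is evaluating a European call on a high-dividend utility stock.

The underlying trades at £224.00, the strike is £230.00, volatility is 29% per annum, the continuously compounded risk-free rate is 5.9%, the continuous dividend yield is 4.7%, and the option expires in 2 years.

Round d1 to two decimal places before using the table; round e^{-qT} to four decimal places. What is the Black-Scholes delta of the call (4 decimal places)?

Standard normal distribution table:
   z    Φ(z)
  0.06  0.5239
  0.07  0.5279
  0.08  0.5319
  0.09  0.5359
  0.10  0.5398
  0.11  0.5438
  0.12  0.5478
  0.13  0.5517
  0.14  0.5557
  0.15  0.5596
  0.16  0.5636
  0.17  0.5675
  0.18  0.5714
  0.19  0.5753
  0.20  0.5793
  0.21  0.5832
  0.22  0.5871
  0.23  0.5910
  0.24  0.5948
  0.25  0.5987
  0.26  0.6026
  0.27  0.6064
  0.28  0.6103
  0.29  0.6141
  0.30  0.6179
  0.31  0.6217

σ√T = 0.29·√2 = 0.4101
d₁ = [ln(224/230) + (0.059 − 0.047 + 0.29²/2)·2] / 0.4101 = [-0.0264 + 0.1081] / 0.4101 = 0.1991 ≈ 0.20
N(d₁) = N(0.20) = 0.5793
Δ_call = e^(−qT)·N(d₁) = 0.9103·0.5793 = 0.5273

0.5273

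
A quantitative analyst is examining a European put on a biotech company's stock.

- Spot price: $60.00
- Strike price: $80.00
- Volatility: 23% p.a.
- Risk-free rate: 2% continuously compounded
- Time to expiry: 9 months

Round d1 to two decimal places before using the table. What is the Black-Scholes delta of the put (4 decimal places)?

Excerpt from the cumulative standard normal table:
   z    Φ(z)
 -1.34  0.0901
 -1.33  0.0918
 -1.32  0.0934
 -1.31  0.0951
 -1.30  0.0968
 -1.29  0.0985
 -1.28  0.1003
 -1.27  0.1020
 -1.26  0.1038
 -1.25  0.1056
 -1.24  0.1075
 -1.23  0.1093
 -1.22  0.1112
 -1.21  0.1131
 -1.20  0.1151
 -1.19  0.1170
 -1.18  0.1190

-0.8980

T = 0.75;  σ√T = 0.1992
d₁ = [ln(60/80) + (0.02 + 0.23²/2)·0.75] / 0.1992 = [-0.2877 + 0.0348] / 0.1992 = -1.2694 → -1.27
N(d₁) = N(-1.27) = 0.1020
Δ_put = N(d₁) − 1 = 0.1020 − 1 = -0.8980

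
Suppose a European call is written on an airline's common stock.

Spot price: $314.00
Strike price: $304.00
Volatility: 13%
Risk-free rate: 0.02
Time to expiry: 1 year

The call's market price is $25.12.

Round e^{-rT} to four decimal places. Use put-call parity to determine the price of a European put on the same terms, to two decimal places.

$9.10

exp(−rT) = exp(−0.02·1) = 0.9802
Put-call parity: C − P = S − K·e^(−rT) = 314 − 304·0.9802 = 314 − 297.9808 = 16.0192
P = C − (C − P) = 25.12 − (16.0192) = 9.1008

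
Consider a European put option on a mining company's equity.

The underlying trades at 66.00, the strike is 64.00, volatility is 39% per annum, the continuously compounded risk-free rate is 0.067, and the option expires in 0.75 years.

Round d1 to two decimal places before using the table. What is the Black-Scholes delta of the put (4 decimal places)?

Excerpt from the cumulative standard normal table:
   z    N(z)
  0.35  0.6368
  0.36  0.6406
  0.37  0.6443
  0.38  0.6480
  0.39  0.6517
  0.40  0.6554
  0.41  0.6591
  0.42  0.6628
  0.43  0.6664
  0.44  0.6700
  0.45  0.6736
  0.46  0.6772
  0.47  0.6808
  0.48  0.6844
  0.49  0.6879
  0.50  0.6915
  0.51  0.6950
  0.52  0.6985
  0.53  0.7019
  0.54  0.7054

-0.3409

σ√T = 0.39·√0.75 = 0.3377
d₁ = [ln(66/64) + (0.067 + 0.39²/2)·0.75] / 0.3377 = [0.0308 + 0.1073] / 0.3377 = 0.4088 ≈ 0.41
N(d₁) = N(0.41) = 0.6591
Δ_put = N(d₁) − 1 = 0.6591 − 1 = -0.3409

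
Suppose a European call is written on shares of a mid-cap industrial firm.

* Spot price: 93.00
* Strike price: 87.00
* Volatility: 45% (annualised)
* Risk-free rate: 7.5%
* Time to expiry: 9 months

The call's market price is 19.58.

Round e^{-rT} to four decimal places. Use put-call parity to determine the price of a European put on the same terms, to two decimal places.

8.82

exp(−rT) = exp(−0.075·0.75) = 0.9453
Put-call parity: C − P = S − K·e^(−rT) = 93 − 87·0.9453 = 93 − 82.2411 = 10.7589
P = C − (C − P) = 19.58 − (10.7589) = 8.8211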